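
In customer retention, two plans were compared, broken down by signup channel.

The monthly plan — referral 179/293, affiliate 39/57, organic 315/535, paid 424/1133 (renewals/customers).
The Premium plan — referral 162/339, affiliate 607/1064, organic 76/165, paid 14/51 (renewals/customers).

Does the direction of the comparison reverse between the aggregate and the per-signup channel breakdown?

Referral: the monthly plan 179/293 = 61.1%, the Premium plan 162/339 = 47.8% → the monthly plan
Affiliate: the monthly plan 39/57 = 68.4%, the Premium plan 607/1064 = 57.0% → the monthly plan
Organic: the monthly plan 315/535 = 58.9%, the Premium plan 76/165 = 46.1% → the monthly plan
Paid: the monthly plan 424/1133 = 37.4%, the Premium plan 14/51 = 27.5% → the monthly plan
Overall: the monthly plan 957/2018 = 47.4%, the Premium plan 859/1619 = 53.1% → the Premium plan
The monthly plan wins each signup group but the Premium plan wins overall — the comparison reverses. The monthly plan's customers skew toward paid, which has a lower base rate.

Yes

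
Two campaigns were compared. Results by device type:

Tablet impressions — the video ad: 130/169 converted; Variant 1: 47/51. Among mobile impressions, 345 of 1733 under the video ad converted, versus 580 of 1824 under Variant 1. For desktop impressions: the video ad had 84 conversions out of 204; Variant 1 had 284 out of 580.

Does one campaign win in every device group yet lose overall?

Tablet: the video ad 130/169 = 76.9%, Variant 1 47/51 = 92.2% → Variant 1
Mobile: the video ad 345/1733 = 19.9%, Variant 1 580/1824 = 31.8% → Variant 1
Desktop: the video ad 84/204 = 41.2%, Variant 1 284/580 = 49.0% → Variant 1
Overall: the video ad 559/2106 = 26.5%, Variant 1 911/2455 = 37.1% → Variant 1
Variant 1 wins overall and in every device group — no reversal.

No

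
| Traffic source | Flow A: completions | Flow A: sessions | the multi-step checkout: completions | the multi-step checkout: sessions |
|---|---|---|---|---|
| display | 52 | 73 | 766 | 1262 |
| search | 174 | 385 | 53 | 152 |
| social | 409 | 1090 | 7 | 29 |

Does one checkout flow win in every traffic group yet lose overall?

Yes

Display: Flow A 52/73 = 71.2%, the multi-step checkout 766/1262 = 60.7% → Flow A
Search: Flow A 174/385 = 45.2%, the multi-step checkout 53/152 = 34.9% → Flow A
Social: Flow A 409/1090 = 37.5%, the multi-step checkout 7/29 = 24.1% → Flow A
Overall: Flow A 635/1548 = 41.0%, the multi-step checkout 826/1443 = 57.2% → the multi-step checkout
Flow A wins each traffic group but the multi-step checkout wins overall — the comparison reverses. Flow A's sessions skew toward social, which has a lower base rate.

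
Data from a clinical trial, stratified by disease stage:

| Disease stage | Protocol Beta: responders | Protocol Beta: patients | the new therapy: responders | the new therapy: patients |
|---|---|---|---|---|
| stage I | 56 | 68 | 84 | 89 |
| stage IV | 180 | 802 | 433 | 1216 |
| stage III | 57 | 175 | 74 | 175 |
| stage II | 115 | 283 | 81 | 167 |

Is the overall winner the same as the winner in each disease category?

Yes

Stage I: Protocol Beta 56/68 = 82.4%, the new therapy 84/89 = 94.4% → the new therapy
Stage IV: Protocol Beta 180/802 = 22.4%, the new therapy 433/1216 = 35.6% → the new therapy
Stage III: Protocol Beta 57/175 = 32.6%, the new therapy 74/175 = 42.3% → the new therapy
Stage II: Protocol Beta 115/283 = 40.6%, the new therapy 81/167 = 48.5% → the new therapy
Overall: Protocol Beta 408/1328 = 30.7%, the new therapy 672/1647 = 40.8% → the new therapy
The new therapy wins overall and in every disease group — no reversal.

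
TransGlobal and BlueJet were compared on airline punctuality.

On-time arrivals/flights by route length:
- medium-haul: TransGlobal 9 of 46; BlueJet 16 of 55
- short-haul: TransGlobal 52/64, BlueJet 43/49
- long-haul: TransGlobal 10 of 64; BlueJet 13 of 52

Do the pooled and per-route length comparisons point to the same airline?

Yes

Medium-haul: TransGlobal 9/46 = 19.6%, BlueJet 16/55 = 29.1% → BlueJet
Short-haul: TransGlobal 52/64 = 81.2%, BlueJet 43/49 = 87.8% → BlueJet
Long-haul: TransGlobal 10/64 = 15.6%, BlueJet 13/52 = 25.0% → BlueJet
Overall: TransGlobal 71/174 = 40.8%, BlueJet 72/156 = 46.2% → BlueJet
BlueJet wins overall and in every route group — no reversal.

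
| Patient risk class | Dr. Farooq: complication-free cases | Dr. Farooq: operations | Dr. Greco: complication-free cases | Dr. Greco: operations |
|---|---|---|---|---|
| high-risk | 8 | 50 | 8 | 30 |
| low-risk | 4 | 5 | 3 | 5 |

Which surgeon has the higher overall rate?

Dr. Greco

High-risk: Dr. Farooq 8/50 = 16.0%, Dr. Greco 8/30 = 26.7% → Dr. Greco
Low-risk: Dr. Farooq 4/5 = 80.0%, Dr. Greco 3/5 = 60.0% → Dr. Farooq
Overall: Dr. Farooq 12/55 = 21.8%, Dr. Greco 11/35 = 31.4% → Dr. Greco
(Neither sweeps every patient risk group, but Dr. Greco has the higher pooled rate.)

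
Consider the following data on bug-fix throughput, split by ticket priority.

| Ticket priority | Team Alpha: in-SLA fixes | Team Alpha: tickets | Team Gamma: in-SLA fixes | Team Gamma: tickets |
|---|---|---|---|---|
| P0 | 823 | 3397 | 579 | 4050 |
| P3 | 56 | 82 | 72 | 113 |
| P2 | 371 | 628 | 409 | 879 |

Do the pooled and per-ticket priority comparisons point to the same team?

Yes

P0: Team Alpha 823/3397 = 24.2%, Team Gamma 579/4050 = 14.3% → Team Alpha
P3: Team Alpha 56/82 = 68.3%, Team Gamma 72/113 = 63.7% → Team Alpha
P2: Team Alpha 371/628 = 59.1%, Team Gamma 409/879 = 46.5% → Team Alpha
Overall: Team Alpha 1250/4107 = 30.4%, Team Gamma 1060/5042 = 21.0% → Team Alpha
Team Alpha wins overall and in every ticket group — no reversal.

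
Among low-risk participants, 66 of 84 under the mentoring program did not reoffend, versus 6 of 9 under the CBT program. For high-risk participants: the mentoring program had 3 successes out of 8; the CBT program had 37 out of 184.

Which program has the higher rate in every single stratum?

the mentoring program

Low-risk: the mentoring program 66/84 = 78.6%, the CBT program 6/9 = 66.7% → the mentoring program
High-risk: the mentoring program 3/8 = 37.5%, the CBT program 37/184 = 20.1% → the mentoring program
The mentoring program has the higher rate in both groups.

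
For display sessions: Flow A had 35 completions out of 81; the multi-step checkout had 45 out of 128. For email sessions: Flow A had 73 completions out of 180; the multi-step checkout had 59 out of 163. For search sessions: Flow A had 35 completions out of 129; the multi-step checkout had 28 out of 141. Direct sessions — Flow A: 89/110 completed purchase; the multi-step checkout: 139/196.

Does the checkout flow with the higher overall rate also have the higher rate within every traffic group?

Yes

Display: Flow A 35/81 = 43.2%, the multi-step checkout 45/128 = 35.2% → Flow A
Email: Flow A 73/180 = 40.6%, the multi-step checkout 59/163 = 36.2% → Flow A
Search: Flow A 35/129 = 27.1%, the multi-step checkout 28/141 = 19.9% → Flow A
Direct: Flow A 89/110 = 80.9%, the multi-step checkout 139/196 = 70.9% → Flow A
Overall: Flow A 232/500 = 46.4%, the multi-step checkout 271/628 = 43.2% → Flow A
Flow A wins overall and in every traffic group — no reversal.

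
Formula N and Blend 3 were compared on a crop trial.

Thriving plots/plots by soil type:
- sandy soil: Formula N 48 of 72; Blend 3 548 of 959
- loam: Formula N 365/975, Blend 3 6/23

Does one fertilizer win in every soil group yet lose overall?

Yes

Sandy soil: Formula N 48/72 = 66.7%, Blend 3 548/959 = 57.1% → Formula N
Loam: Formula N 365/975 = 37.4%, Blend 3 6/23 = 26.1% → Formula N
Overall: Formula N 413/1047 = 39.4%, Blend 3 554/982 = 56.4% → Blend 3
Formula N wins each soil group but Blend 3 wins overall — the comparison reverses. Formula N's plots skew toward loam, which has a lower base rate.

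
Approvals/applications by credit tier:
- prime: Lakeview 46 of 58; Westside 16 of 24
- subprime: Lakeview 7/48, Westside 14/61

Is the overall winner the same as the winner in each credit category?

Prime: Lakeview 46/58 = 79.3%, Westside 16/24 = 66.7% → Lakeview
Subprime: Lakeview 7/48 = 14.6%, Westside 14/61 = 23.0% → Westside
Overall: Lakeview 53/106 = 50.0%, Westside 30/85 = 35.3% → Lakeview
Neither sweeps: Lakeview wins 1 of 2 groups, Westside wins 1. Lakeview wins overall but not every group — no Simpson reversal.

No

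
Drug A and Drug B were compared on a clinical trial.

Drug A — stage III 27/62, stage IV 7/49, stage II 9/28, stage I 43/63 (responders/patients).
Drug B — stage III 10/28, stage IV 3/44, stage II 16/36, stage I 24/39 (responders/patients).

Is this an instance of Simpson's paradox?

No

Stage III: Drug A 27/62 = 43.5%, Drug B 10/28 = 35.7% → Drug A
Stage IV: Drug A 7/49 = 14.3%, Drug B 3/44 = 6.8% → Drug A
Stage II: Drug A 9/28 = 32.1%, Drug B 16/36 = 44.4% → Drug B
Stage I: Drug A 43/63 = 68.3%, Drug B 24/39 = 61.5% → Drug A
Overall: Drug A 86/202 = 42.6%, Drug B 53/147 = 36.1% → Drug A
Neither sweeps: Drug A wins 3 of 4 groups, Drug B wins 1. Drug A wins overall but not every group — no Simpson reversal.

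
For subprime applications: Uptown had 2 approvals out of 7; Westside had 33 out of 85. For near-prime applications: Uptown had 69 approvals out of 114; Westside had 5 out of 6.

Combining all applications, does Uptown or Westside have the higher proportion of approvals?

Subprime: Uptown 2/7 = 28.6%, Westside 33/85 = 38.8% → Westside
Near-prime: Uptown 69/114 = 60.5%, Westside 5/6 = 83.3% → Westside
Overall: Uptown 71/121 = 58.7%, Westside 38/91 = 41.8% → Uptown
(Westside wins every credit group but Uptown wins overall — Westside's applications skew toward the low-rate subprime group.)

Uptown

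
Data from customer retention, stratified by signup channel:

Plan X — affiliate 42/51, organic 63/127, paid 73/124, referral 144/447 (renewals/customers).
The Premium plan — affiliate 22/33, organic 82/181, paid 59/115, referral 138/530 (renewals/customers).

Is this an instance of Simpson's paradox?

Affiliate: Plan X 42/51 = 82.4%, the Premium plan 22/33 = 66.7% → Plan X
Organic: Plan X 63/127 = 49.6%, the Premium plan 82/181 = 45.3% → Plan X
Paid: Plan X 73/124 = 58.9%, the Premium plan 59/115 = 51.3% → Plan X
Referral: Plan X 144/447 = 32.2%, the Premium plan 138/530 = 26.0% → Plan X
Overall: Plan X 322/749 = 43.0%, the Premium plan 301/859 = 35.0% → Plan X
Plan X wins overall and in every signup group — no reversal.

No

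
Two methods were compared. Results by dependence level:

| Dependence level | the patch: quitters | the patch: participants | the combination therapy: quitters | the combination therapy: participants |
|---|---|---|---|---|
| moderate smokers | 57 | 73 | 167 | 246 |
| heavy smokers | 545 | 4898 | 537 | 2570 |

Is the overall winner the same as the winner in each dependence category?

Moderate smokers: the patch 57/73 = 78.1%, the combination therapy 167/246 = 67.9% → the patch
Heavy smokers: the patch 545/4898 = 11.1%, the combination therapy 537/2570 = 20.9% → the combination therapy
Overall: the patch 602/4971 = 12.1%, the combination therapy 704/2816 = 25.0% → the combination therapy
Neither sweeps: the patch wins 1 of 2 groups, the combination therapy wins 1. The combination therapy wins overall but not every group — no Simpson reversal.

No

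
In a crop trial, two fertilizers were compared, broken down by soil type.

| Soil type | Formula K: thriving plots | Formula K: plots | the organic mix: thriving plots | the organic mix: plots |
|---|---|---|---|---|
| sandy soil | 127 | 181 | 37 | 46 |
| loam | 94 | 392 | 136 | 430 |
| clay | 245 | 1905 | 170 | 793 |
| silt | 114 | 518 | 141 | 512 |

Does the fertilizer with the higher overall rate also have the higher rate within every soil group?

Yes

Sandy soil: Formula K 127/181 = 70.2%, the organic mix 37/46 = 80.4% → the organic mix
Loam: Formula K 94/392 = 24.0%, the organic mix 136/430 = 31.6% → the organic mix
Clay: Formula K 245/1905 = 12.9%, the organic mix 170/793 = 21.4% → the organic mix
Silt: Formula K 114/518 = 22.0%, the organic mix 141/512 = 27.5% → the organic mix
Overall: Formula K 580/2996 = 19.4%, the organic mix 484/1781 = 27.2% → the organic mix
The organic mix wins overall and in every soil group — no reversal.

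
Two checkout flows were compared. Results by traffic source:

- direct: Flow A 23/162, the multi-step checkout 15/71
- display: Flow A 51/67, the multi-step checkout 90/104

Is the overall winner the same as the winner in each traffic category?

Yes

Direct: Flow A 23/162 = 14.2%, the multi-step checkout 15/71 = 21.1% → the multi-step checkout
Display: Flow A 51/67 = 76.1%, the multi-step checkout 90/104 = 86.5% → the multi-step checkout
Overall: Flow A 74/229 = 32.3%, the multi-step checkout 105/175 = 60.0% → the multi-step checkout
The multi-step checkout wins overall and in every traffic group — no reversal.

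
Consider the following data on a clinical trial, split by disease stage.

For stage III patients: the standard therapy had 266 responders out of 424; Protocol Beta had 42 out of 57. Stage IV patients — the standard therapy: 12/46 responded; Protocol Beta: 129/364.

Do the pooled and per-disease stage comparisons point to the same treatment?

Stage III: the standard therapy 266/424 = 62.7%, Protocol Beta 42/57 = 73.7% → Protocol Beta
Stage IV: the standard therapy 12/46 = 26.1%, Protocol Beta 129/364 = 35.4% → Protocol Beta
Overall: the standard therapy 278/470 = 59.1%, Protocol Beta 171/421 = 40.6% → the standard therapy
Protocol Beta wins each disease group but the standard therapy wins overall — the comparison reverses. Protocol Beta's patients skew toward stage IV, which has a lower base rate.

No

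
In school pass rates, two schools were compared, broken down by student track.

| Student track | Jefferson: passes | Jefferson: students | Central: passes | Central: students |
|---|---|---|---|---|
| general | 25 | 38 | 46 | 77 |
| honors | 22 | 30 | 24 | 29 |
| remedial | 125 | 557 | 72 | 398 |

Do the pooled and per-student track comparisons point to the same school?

General: Jefferson 25/38 = 65.8%, Central 46/77 = 59.7% → Jefferson
Honors: Jefferson 22/30 = 73.3%, Central 24/29 = 82.8% → Central
Remedial: Jefferson 125/557 = 22.4%, Central 72/398 = 18.1% → Jefferson
Overall: Jefferson 172/625 = 27.5%, Central 142/504 = 28.2% → Central
Neither sweeps: Jefferson wins 2 of 3 groups, Central wins 1. Central wins overall but not every group — no Simpson reversal.

No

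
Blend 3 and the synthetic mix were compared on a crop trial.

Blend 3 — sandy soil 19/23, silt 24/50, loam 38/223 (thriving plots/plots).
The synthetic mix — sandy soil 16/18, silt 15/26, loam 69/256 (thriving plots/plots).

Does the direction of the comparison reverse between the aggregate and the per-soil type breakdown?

Sandy soil: Blend 3 19/23 = 82.6%, the synthetic mix 16/18 = 88.9% → the synthetic mix
Silt: Blend 3 24/50 = 48.0%, the synthetic mix 15/26 = 57.7% → the synthetic mix
Loam: Blend 3 38/223 = 17.0%, the synthetic mix 69/256 = 27.0% → the synthetic mix
Overall: Blend 3 81/296 = 27.4%, the synthetic mix 100/300 = 33.3% → the synthetic mix
The synthetic mix wins overall and in every soil group — no reversal.

No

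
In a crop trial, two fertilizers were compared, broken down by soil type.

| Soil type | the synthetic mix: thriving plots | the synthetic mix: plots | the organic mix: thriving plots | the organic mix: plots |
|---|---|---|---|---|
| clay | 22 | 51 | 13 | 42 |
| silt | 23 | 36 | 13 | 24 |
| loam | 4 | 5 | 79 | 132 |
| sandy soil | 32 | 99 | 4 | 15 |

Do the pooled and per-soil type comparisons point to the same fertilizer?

No

Clay: the synthetic mix 22/51 = 43.1%, the organic mix 13/42 = 31.0% → the synthetic mix
Silt: the synthetic mix 23/36 = 63.9%, the organic mix 13/24 = 54.2% → the synthetic mix
Loam: the synthetic mix 4/5 = 80.0%, the organic mix 79/132 = 59.8% → the synthetic mix
Sandy soil: the synthetic mix 32/99 = 32.3%, the organic mix 4/15 = 26.7% → the synthetic mix
Overall: the synthetic mix 81/191 = 42.4%, the organic mix 109/213 = 51.2% → the organic mix
The synthetic mix wins each soil group but the organic mix wins overall — the comparison reverses. The synthetic mix's plots skew toward sandy soil, which has a lower base rate.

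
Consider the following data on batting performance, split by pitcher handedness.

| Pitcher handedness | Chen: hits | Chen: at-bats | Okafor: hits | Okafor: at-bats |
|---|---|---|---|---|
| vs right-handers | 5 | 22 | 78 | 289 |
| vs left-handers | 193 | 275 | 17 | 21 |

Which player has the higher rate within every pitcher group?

Vs right-handers: Chen 5/22 = 22.7%, Okafor 78/289 = 27.0% → Okafor
Vs left-handers: Chen 193/275 = 70.2%, Okafor 17/21 = 81.0% → Okafor
Okafor has the higher rate in both groups.

Okafor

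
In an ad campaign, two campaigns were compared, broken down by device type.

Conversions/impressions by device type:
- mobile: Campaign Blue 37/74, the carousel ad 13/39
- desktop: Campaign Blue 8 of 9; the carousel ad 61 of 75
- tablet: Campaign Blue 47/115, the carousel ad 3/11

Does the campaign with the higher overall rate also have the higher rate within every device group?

Mobile: Campaign Blue 37/74 = 50.0%, the carousel ad 13/39 = 33.3% → Campaign Blue
Desktop: Campaign Blue 8/9 = 88.9%, the carousel ad 61/75 = 81.3% → Campaign Blue
Tablet: Campaign Blue 47/115 = 40.9%, the carousel ad 3/11 = 27.3% → Campaign Blue
Overall: Campaign Blue 92/198 = 46.5%, the carousel ad 77/125 = 61.6% → the carousel ad
Campaign Blue wins each device group but the carousel ad wins overall — the comparison reverses. Campaign Blue's impressions skew toward tablet, which has a lower base rate.

No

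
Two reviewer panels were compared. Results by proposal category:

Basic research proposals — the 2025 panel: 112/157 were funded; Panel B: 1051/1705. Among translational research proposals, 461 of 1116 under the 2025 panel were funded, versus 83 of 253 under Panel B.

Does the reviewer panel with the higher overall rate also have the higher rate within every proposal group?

Basic research: the 2025 panel 112/157 = 71.3%, Panel B 1051/1705 = 61.6% → the 2025 panel
Translational research: the 2025 panel 461/1116 = 41.3%, Panel B 83/253 = 32.8% → the 2025 panel
Overall: the 2025 panel 573/1273 = 45.0%, Panel B 1134/1958 = 57.9% → Panel B
The 2025 panel wins each proposal group but Panel B wins overall — the comparison reverses. The 2025 panel's proposals skew toward translational research, which has a lower base rate.

No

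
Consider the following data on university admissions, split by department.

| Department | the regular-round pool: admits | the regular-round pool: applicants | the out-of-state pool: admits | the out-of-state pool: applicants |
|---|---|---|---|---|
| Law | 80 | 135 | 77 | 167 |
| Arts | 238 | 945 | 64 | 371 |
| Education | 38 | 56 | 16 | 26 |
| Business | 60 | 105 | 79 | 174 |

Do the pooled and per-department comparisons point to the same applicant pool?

Yes

Law: the regular-round pool 80/135 = 59.3%, the out-of-state pool 77/167 = 46.1% → the regular-round pool
Arts: the regular-round pool 238/945 = 25.2%, the out-of-state pool 64/371 = 17.3% → the regular-round pool
Education: the regular-round pool 38/56 = 67.9%, the out-of-state pool 16/26 = 61.5% → the regular-round pool
Business: the regular-round pool 60/105 = 57.1%, the out-of-state pool 79/174 = 45.4% → the regular-round pool
Overall: the regular-round pool 416/1241 = 33.5%, the out-of-state pool 236/738 = 32.0% → the regular-round pool
The regular-round pool wins overall and in every department group — no reversal.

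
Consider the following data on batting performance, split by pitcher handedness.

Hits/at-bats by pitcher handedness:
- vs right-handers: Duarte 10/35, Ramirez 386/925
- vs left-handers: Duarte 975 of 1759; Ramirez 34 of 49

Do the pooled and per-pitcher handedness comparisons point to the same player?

Vs right-handers: Duarte 10/35 = 28.6%, Ramirez 386/925 = 41.7% → Ramirez
Vs left-handers: Duarte 975/1759 = 55.4%, Ramirez 34/49 = 69.4% → Ramirez
Overall: Duarte 985/1794 = 54.9%, Ramirez 420/974 = 43.1% → Duarte
Ramirez wins each pitcher group but Duarte wins overall — the comparison reverses. Ramirez's at-bats skew toward vs right-handers, which has a lower base rate.

No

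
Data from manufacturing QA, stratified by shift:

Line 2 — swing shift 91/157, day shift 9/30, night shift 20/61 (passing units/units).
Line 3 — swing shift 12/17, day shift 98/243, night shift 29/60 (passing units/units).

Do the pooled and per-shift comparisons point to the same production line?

No

Swing shift: Line 2 91/157 = 58.0%, Line 3 12/17 = 70.6% → Line 3
Day shift: Line 2 9/30 = 30.0%, Line 3 98/243 = 40.3% → Line 3
Night shift: Line 2 20/61 = 32.8%, Line 3 29/60 = 48.3% → Line 3
Overall: Line 2 120/248 = 48.4%, Line 3 139/320 = 43.4% → Line 2
Line 3 wins each shift group but Line 2 wins overall — the comparison reverses. Line 3's units skew toward day shift, which has a lower base rate.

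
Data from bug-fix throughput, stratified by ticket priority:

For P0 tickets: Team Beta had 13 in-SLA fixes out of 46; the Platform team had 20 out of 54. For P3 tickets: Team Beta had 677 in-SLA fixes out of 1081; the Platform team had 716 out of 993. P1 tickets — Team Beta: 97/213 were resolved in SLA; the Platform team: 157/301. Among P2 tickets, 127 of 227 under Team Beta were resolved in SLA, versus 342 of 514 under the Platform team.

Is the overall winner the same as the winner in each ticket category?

P0: Team Beta 13/46 = 28.3%, the Platform team 20/54 = 37.0% → the Platform team
P3: Team Beta 677/1081 = 62.6%, the Platform team 716/993 = 72.1% → the Platform team
P1: Team Beta 97/213 = 45.5%, the Platform team 157/301 = 52.2% → the Platform team
P2: Team Beta 127/227 = 55.9%, the Platform team 342/514 = 66.5% → the Platform team
Overall: Team Beta 914/1567 = 58.3%, the Platform team 1235/1862 = 66.3% → the Platform team
The Platform team wins overall and in every ticket group — no reversal.

Yes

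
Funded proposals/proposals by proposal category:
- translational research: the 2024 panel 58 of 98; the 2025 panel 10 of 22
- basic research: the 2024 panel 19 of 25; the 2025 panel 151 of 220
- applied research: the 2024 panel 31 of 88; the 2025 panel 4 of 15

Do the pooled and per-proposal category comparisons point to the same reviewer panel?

Translational research: the 2024 panel 58/98 = 59.2%, the 2025 panel 10/22 = 45.5% → the 2024 panel
Basic research: the 2024 panel 19/25 = 76.0%, the 2025 panel 151/220 = 68.6% → the 2024 panel
Applied research: the 2024 panel 31/88 = 35.2%, the 2025 panel 4/15 = 26.7% → the 2024 panel
Overall: the 2024 panel 108/211 = 51.2%, the 2025 panel 165/257 = 64.2% → the 2025 panel
The 2024 panel wins each proposal group but the 2025 panel wins overall — the comparison reverses. The 2024 panel's proposals skew toward applied research, which has a lower base rate.

No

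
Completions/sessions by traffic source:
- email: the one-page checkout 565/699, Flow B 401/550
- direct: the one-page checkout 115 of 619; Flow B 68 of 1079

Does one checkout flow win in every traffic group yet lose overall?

No

Email: the one-page checkout 565/699 = 80.8%, Flow B 401/550 = 72.9% → the one-page checkout
Direct: the one-page checkout 115/619 = 18.6%, Flow B 68/1079 = 6.3% → the one-page checkout
Overall: the one-page checkout 680/1318 = 51.6%, Flow B 469/1629 = 28.8% → the one-page checkout
The one-page checkout wins overall and in every traffic group — no reversal.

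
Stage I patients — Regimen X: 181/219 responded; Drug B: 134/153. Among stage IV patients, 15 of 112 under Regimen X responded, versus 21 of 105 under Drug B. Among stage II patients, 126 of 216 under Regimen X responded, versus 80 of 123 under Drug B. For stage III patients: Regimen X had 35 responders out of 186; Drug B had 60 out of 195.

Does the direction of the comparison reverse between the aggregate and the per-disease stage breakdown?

No

Stage I: Regimen X 181/219 = 82.6%, Drug B 134/153 = 87.6% → Drug B
Stage IV: Regimen X 15/112 = 13.4%, Drug B 21/105 = 20.0% → Drug B
Stage II: Regimen X 126/216 = 58.3%, Drug B 80/123 = 65.0% → Drug B
Stage III: Regimen X 35/186 = 18.8%, Drug B 60/195 = 30.8% → Drug B
Overall: Regimen X 357/733 = 48.7%, Drug B 295/576 = 51.2% → Drug B
Drug B wins overall and in every disease group — no reversal.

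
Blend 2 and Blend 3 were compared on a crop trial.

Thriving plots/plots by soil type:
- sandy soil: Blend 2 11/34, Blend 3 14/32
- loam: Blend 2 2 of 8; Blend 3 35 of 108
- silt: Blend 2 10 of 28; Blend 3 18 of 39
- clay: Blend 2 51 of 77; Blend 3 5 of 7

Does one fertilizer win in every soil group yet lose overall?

Yes

Sandy soil: Blend 2 11/34 = 32.4%, Blend 3 14/32 = 43.8% → Blend 3
Loam: Blend 2 2/8 = 25.0%, Blend 3 35/108 = 32.4% → Blend 3
Silt: Blend 2 10/28 = 35.7%, Blend 3 18/39 = 46.2% → Blend 3
Clay: Blend 2 51/77 = 66.2%, Blend 3 5/7 = 71.4% → Blend 3
Overall: Blend 2 74/147 = 50.3%, Blend 3 72/186 = 38.7% → Blend 2
Blend 3 wins each soil group but Blend 2 wins overall — the comparison reverses. Blend 3's plots skew toward loam, which has a lower base rate.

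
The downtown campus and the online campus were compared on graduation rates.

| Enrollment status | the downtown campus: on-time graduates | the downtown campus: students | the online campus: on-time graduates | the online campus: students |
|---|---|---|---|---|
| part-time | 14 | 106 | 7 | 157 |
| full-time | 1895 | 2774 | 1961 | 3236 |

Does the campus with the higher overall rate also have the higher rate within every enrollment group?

Yes

Part-time: the downtown campus 14/106 = 13.2%, the online campus 7/157 = 4.5% → the downtown campus
Full-time: the downtown campus 1895/2774 = 68.3%, the online campus 1961/3236 = 60.6% → the downtown campus
Overall: the downtown campus 1909/2880 = 66.3%, the online campus 1968/3393 = 58.0% → the downtown campus
The downtown campus wins overall and in every enrollment group — no reversal.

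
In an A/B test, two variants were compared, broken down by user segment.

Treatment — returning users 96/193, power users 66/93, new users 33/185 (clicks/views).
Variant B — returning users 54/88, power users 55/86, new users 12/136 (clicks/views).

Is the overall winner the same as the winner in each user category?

Returning users: Treatment 96/193 = 49.7%, Variant B 54/88 = 61.4% → Variant B
Power users: Treatment 66/93 = 71.0%, Variant B 55/86 = 64.0% → Treatment
New users: Treatment 33/185 = 17.8%, Variant B 12/136 = 8.8% → Treatment
Overall: Treatment 195/471 = 41.4%, Variant B 121/310 = 39.0% → Treatment
Neither sweeps: Treatment wins 2 of 3 groups, Variant B wins 1. Treatment wins overall but not every group — no Simpson reversal.

No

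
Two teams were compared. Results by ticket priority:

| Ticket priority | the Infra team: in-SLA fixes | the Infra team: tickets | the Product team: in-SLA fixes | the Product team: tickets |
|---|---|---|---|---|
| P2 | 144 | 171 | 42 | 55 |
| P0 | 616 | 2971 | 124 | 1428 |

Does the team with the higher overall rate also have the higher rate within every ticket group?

Yes

P2: the Infra team 144/171 = 84.2%, the Product team 42/55 = 76.4% → the Infra team
P0: the Infra team 616/2971 = 20.7%, the Product team 124/1428 = 8.7% → the Infra team
Overall: the Infra team 760/3142 = 24.2%, the Product team 166/1483 = 11.2% → the Infra team
The Infra team wins overall and in every ticket group — no reversal.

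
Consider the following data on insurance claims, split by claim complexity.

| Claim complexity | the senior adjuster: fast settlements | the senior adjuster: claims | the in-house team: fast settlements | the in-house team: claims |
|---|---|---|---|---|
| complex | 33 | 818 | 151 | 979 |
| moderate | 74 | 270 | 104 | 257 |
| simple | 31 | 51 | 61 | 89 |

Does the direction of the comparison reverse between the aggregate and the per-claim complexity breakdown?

Complex: the senior adjuster 33/818 = 4.0%, the in-house team 151/979 = 15.4% → the in-house team
Moderate: the senior adjuster 74/270 = 27.4%, the in-house team 104/257 = 40.5% → the in-house team
Simple: the senior adjuster 31/51 = 60.8%, the in-house team 61/89 = 68.5% → the in-house team
Overall: the senior adjuster 138/1139 = 12.1%, the in-house team 316/1325 = 23.8% → the in-house team
The in-house team wins overall and in every claim group — no reversal.

No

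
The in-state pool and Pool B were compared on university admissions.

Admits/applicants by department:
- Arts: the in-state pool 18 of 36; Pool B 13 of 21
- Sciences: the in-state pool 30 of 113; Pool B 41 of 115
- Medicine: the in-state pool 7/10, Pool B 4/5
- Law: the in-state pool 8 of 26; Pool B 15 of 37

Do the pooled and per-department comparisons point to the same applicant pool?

Arts: the in-state pool 18/36 = 50.0%, Pool B 13/21 = 61.9% → Pool B
Sciences: the in-state pool 30/113 = 26.5%, Pool B 41/115 = 35.7% → Pool B
Medicine: the in-state pool 7/10 = 70.0%, Pool B 4/5 = 80.0% → Pool B
Law: the in-state pool 8/26 = 30.8%, Pool B 15/37 = 40.5% → Pool B
Overall: the in-state pool 63/185 = 34.1%, Pool B 73/178 = 41.0% → Pool B
Pool B wins overall and in every department group — no reversal.

Yes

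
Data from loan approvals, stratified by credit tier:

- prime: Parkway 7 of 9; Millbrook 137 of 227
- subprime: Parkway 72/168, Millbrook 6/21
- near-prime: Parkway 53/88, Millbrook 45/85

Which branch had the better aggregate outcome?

Millbrook

Prime: Parkway 7/9 = 77.8%, Millbrook 137/227 = 60.4% → Parkway
Subprime: Parkway 72/168 = 42.9%, Millbrook 6/21 = 28.6% → Parkway
Near-prime: Parkway 53/88 = 60.2%, Millbrook 45/85 = 52.9% → Parkway
Overall: Parkway 132/265 = 49.8%, Millbrook 188/333 = 56.5% → Millbrook
(Parkway wins every credit group but Millbrook wins overall — Parkway's applications skew toward the low-rate subprime group.)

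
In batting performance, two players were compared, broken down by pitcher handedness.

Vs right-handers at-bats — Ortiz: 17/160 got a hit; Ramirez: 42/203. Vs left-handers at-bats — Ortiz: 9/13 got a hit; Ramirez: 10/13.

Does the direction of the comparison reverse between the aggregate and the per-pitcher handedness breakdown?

No

Vs right-handers: Ortiz 17/160 = 10.6%, Ramirez 42/203 = 20.7% → Ramirez
Vs left-handers: Ortiz 9/13 = 69.2%, Ramirez 10/13 = 76.9% → Ramirez
Overall: Ortiz 26/173 = 15.0%, Ramirez 52/216 = 24.1% → Ramirez
Ramirez wins overall and in every pitcher group — no reversal.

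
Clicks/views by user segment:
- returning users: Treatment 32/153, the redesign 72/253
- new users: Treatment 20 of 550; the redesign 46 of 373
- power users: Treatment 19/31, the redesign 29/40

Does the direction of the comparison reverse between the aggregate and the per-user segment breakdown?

No

Returning users: Treatment 32/153 = 20.9%, the redesign 72/253 = 28.5% → the redesign
New users: Treatment 20/550 = 3.6%, the redesign 46/373 = 12.3% → the redesign
Power users: Treatment 19/31 = 61.3%, the redesign 29/40 = 72.5% → the redesign
Overall: Treatment 71/734 = 9.7%, the redesign 147/666 = 22.1% → the redesign
The redesign wins overall and in every user group — no reversal.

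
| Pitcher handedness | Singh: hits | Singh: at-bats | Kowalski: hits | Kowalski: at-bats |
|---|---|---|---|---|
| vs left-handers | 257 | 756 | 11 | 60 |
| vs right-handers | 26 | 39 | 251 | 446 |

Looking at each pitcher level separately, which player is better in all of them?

Singh

Vs left-handers: Singh 257/756 = 34.0%, Kowalski 11/60 = 18.3% → Singh
Vs right-handers: Singh 26/39 = 66.7%, Kowalski 251/446 = 56.3% → Singh
Singh has the higher rate in both groups.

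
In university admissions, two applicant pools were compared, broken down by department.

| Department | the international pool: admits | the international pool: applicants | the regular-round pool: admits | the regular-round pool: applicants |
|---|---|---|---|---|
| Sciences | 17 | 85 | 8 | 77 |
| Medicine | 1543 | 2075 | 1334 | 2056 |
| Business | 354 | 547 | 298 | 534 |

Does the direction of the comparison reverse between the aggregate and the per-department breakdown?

Sciences: the international pool 17/85 = 20.0%, the regular-round pool 8/77 = 10.4% → the international pool
Medicine: the international pool 1543/2075 = 74.4%, the regular-round pool 1334/2056 = 64.9% → the international pool
Business: the international pool 354/547 = 64.7%, the regular-round pool 298/534 = 55.8% → the international pool
Overall: the international pool 1914/2707 = 70.7%, the regular-round pool 1640/2667 = 61.5% → the international pool
The international pool wins overall and in every department group — no reversal.

No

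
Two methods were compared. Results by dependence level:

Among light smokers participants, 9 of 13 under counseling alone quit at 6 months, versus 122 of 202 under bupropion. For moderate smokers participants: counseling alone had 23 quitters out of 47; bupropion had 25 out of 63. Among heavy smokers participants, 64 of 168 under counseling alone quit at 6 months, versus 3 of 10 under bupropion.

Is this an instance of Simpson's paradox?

Yes

Light smokers: counseling alone 9/13 = 69.2%, bupropion 122/202 = 60.4% → counseling alone
Moderate smokers: counseling alone 23/47 = 48.9%, bupropion 25/63 = 39.7% → counseling alone
Heavy smokers: counseling alone 64/168 = 38.1%, bupropion 3/10 = 30.0% → counseling alone
Overall: counseling alone 96/228 = 42.1%, bupropion 150/275 = 54.5% → bupropion
Counseling alone wins each dependence group but bupropion wins overall — the comparison reverses. Counseling alone's participants skew toward heavy smokers, which has a lower base rate.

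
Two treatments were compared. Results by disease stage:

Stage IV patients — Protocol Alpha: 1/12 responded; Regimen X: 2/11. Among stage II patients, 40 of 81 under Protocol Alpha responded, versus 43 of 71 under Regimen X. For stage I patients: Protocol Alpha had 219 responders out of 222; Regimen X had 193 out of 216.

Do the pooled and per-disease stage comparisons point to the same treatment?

Stage IV: Protocol Alpha 1/12 = 8.3%, Regimen X 2/11 = 18.2% → Regimen X
Stage II: Protocol Alpha 40/81 = 49.4%, Regimen X 43/71 = 60.6% → Regimen X
Stage I: Protocol Alpha 219/222 = 98.6%, Regimen X 193/216 = 89.4% → Protocol Alpha
Overall: Protocol Alpha 260/315 = 82.5%, Regimen X 238/298 = 79.9% → Protocol Alpha
Neither sweeps: Protocol Alpha wins 1 of 3 groups, Regimen X wins 2. Protocol Alpha wins overall but not every group — no Simpson reversal.

No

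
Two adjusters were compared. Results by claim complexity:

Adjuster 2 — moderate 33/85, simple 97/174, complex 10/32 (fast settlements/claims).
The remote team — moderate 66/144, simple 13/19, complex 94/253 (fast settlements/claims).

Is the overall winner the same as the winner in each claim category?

Moderate: Adjuster 2 33/85 = 38.8%, the remote team 66/144 = 45.8% → the remote team
Simple: Adjuster 2 97/174 = 55.7%, the remote team 13/19 = 68.4% → the remote team
Complex: Adjuster 2 10/32 = 31.2%, the remote team 94/253 = 37.2% → the remote team
Overall: Adjuster 2 140/291 = 48.1%, the remote team 173/416 = 41.6% → Adjuster 2
The remote team wins each claim group but Adjuster 2 wins overall — the comparison reverses. The remote team's claims skew toward complex, which has a lower base rate.

No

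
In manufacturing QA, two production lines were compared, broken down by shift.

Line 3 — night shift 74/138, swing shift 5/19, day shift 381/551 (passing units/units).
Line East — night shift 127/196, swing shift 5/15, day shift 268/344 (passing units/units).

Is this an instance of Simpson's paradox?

Night shift: Line 3 74/138 = 53.6%, Line East 127/196 = 64.8% → Line East
Swing shift: Line 3 5/19 = 26.3%, Line East 5/15 = 33.3% → Line East
Day shift: Line 3 381/551 = 69.1%, Line East 268/344 = 77.9% → Line East
Overall: Line 3 460/708 = 65.0%, Line East 400/555 = 72.1% → Line East
Line East wins overall and in every shift group — no reversal.

No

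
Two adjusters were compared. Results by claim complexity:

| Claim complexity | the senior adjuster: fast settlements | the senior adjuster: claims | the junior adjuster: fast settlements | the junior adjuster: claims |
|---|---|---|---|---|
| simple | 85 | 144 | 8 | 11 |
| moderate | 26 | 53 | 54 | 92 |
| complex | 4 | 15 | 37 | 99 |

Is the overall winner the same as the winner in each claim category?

No

Simple: the senior adjuster 85/144 = 59.0%, the junior adjuster 8/11 = 72.7% → the junior adjuster
Moderate: the senior adjuster 26/53 = 49.1%, the junior adjuster 54/92 = 58.7% → the junior adjuster
Complex: the senior adjuster 4/15 = 26.7%, the junior adjuster 37/99 = 37.4% → the junior adjuster
Overall: the senior adjuster 115/212 = 54.2%, the junior adjuster 99/202 = 49.0% → the senior adjuster
The junior adjuster wins each claim group but the senior adjuster wins overall — the comparison reverses. The junior adjuster's claims skew toward complex, which has a lower base rate.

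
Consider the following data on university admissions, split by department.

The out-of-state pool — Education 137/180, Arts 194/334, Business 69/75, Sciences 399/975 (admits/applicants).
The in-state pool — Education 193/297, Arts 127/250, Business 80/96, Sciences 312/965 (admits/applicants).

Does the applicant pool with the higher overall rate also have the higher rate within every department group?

Yes

Education: the out-of-state pool 137/180 = 76.1%, the in-state pool 193/297 = 65.0% → the out-of-state pool
Arts: the out-of-state pool 194/334 = 58.1%, the in-state pool 127/250 = 50.8% → the out-of-state pool
Business: the out-of-state pool 69/75 = 92.0%, the in-state pool 80/96 = 83.3% → the out-of-state pool
Sciences: the out-of-state pool 399/975 = 40.9%, the in-state pool 312/965 = 32.3% → the out-of-state pool
Overall: the out-of-state pool 799/1564 = 51.1%, the in-state pool 712/1608 = 44.3% → the out-of-state pool
The out-of-state pool wins overall and in every department group — no reversal.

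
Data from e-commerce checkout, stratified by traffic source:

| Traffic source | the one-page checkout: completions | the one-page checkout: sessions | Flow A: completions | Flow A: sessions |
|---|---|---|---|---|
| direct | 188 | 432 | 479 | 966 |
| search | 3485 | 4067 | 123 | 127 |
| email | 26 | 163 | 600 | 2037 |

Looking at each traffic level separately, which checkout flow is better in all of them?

Direct: the one-page checkout 188/432 = 43.5%, Flow A 479/966 = 49.6% → Flow A
Search: the one-page checkout 3485/4067 = 85.7%, Flow A 123/127 = 96.9% → Flow A
Email: the one-page checkout 26/163 = 16.0%, Flow A 600/2037 = 29.5% → Flow A
Flow A has the higher rate in all 3 groups.

Flow A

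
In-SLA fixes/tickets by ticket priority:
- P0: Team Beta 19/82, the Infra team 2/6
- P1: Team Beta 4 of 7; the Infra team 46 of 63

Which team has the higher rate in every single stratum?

P0: Team Beta 19/82 = 23.2%, the Infra team 2/6 = 33.3% → the Infra team
P1: Team Beta 4/7 = 57.1%, the Infra team 46/63 = 73.0% → the Infra team
The Infra team has the higher rate in both groups.

the Infra team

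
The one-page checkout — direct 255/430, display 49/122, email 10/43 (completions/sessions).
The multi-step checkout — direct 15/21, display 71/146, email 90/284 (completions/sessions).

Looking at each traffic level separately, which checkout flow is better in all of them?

the multi-step checkout

Direct: the one-page checkout 255/430 = 59.3%, the multi-step checkout 15/21 = 71.4% → the multi-step checkout
Display: the one-page checkout 49/122 = 40.2%, the multi-step checkout 71/146 = 48.6% → the multi-step checkout
Email: the one-page checkout 10/43 = 23.3%, the multi-step checkout 90/284 = 31.7% → the multi-step checkout
The multi-step checkout has the higher rate in all 3 groups.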